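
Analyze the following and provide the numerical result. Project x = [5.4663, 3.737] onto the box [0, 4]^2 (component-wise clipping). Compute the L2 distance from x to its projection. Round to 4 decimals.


Project each component onto [0, 4].
clip(5.4663) = 4.0, clip(3.737) = 3.737
Projection = [4.0, 3.737]
Squared diffs: [2.15, 0.0]
Distance = sqrt(2.15) = 1.4663


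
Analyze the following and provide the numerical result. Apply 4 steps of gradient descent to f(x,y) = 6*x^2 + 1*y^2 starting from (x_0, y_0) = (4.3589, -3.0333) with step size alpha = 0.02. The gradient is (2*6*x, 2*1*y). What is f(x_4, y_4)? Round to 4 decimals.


Gradient descent on f(x,y) = 6*x^2 + 1*y^2.
Starting point: (4.3589, -3.0333), alpha = 0.02
Step 1: grad_x = 2*6*4.3589 = 52.3068, grad_y = 2*1*-3.0333 = -6.0666
  x_1 = 4.3589 - 0.02*52.3068 = 3.3128
  y_1 = -3.0333 - 0.02*-6.0666 = -2.912
Step 2: grad_x = 2*6*3.3128 = 39.7532, grad_y = 2*1*-2.912 = -5.8239
  x_2 = 3.3128 - 0.02*39.7532 = 2.5177
  y_2 = -2.912 - 0.02*-5.8239 = -2.7955
Step 3: grad_x = 2*6*2.5177 = 30.2124, grad_y = 2*1*-2.7955 = -5.591
  x_3 = 2.5177 - 0.02*30.2124 = 1.9135
  y_3 = -2.7955 - 0.02*-5.591 = -2.6837
Step 4: grad_x = 2*6*1.9135 = 22.9614, grad_y = 2*1*-2.6837 = -5.3673
  x_4 = 1.9135 - 0.02*22.9614 = 1.4542
  y_4 = -2.6837 - 0.02*-5.3673 = -2.5763
f(1.4542, -2.5763) = 6*1.4542^2 + 1*(-2.5763)^2 = 19.326


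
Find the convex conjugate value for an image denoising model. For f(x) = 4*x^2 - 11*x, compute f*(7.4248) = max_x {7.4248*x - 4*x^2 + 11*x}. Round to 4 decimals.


f*(y) = sup_x {y*x - a*x^2 - b*x} = sup_x {(y-b)*x - a*x^2}
FOC: (y - b) - 2a*x = 0 => x* = (y - b)/(2a)
x* = (7.4248 + 11)/(2*4) = 2.3031
f*(7.4248) = (y-b)^2/(4a) = (7.4248 + 11)^2/(4*4)
= 339.4733/16 = 21.2171


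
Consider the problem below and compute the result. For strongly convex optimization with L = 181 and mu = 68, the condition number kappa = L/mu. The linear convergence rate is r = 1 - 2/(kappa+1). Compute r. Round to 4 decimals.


Step 1: Compute the condition number.
kappa = L/mu = 181/68 = 2.6618
Step 2: Compute the convergence rate.
r = 1 - 2/(kappa + 1) = 1 - 2*mu/(L + mu) = (L - mu)/(L + mu) = 113/249 = 0.4538


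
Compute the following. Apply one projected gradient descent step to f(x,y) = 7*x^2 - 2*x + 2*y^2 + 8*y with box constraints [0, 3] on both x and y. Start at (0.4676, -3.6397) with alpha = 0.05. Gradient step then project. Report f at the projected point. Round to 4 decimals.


Step 1: Compute gradient at (0.4676, -3.6397).
grad_x = 2*7*0.4676 - 2 = 4.5464
grad_y = 2*2*-3.6397 + 8 = -6.5588
Step 2: Gradient step.
x_raw = 0.4676 - 0.05*4.5464 = 0.2403
y_raw = -3.6397 - 0.05*-6.5588 = -3.3118
Step 3: Project onto [0, 3].
x_proj = clip(0.2403) = 0.2403
y_proj = clip(-3.3118) = 0.0
Step 4: Evaluate f.
f(0.2403, 0.0) = -0.0764


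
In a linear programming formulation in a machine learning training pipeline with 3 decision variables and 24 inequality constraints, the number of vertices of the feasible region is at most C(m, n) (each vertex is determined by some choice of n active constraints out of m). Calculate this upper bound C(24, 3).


Each vertex corresponds to some choice of n active constraints out of m, so the number of vertices is at most C(m, n) = m! / (n!(m-n)!).
m = 24, n = 3
Numerator: 24 * 23 * 22
Denominator: 3! = 6
C(24, 3) = 2024


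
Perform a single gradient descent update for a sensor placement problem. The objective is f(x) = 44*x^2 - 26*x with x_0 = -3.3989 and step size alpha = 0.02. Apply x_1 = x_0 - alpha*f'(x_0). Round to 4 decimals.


We compute the gradient at x_0 and apply the update.
f'(x) = 88*x - 26
f'(-3.3989) = 88*-3.3989 - 26 = -325.1032
x_1 = -3.3989 - 0.02*-325.1032 = 3.1032


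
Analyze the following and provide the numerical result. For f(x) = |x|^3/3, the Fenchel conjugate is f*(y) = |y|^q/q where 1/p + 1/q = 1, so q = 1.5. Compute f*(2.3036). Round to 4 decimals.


The conjugate exponent q satisfies 1/p + 1/q = 1.
p = 3, so q = 3/(3 - 1) = 1.5
|y|^q = 2.3036^1.5 = 3.4963
f*(2.3036) = 3.4963 / 1.5 = 2.3309


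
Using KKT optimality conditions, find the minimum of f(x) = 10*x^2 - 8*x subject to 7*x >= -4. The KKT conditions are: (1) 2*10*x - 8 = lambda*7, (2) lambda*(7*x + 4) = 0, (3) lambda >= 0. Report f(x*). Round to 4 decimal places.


Step 1: Try lambda = 0 (constraint inactive).
Stationarity: 2*10*x - 8 = 0
x* = 8/(2*10) = 0.4
Check constraint: 7*0.4 = 2.8 >= -4 -- satisfied.
Step 2: Compute optimal value.
f(x*) = 10*0.4^2 - 8*0.4 = -1.6


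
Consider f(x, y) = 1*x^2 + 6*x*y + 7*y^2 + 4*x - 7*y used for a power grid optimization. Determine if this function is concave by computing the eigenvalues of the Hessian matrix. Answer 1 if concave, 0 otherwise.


The Hessian of f(x,y) = 1*x^2 + 6*x*y + 7*y^2 + 4*x - 7*y is:
H = [[2, 6], [6, 14]]
Trace = 2 + 14 = 16
Determinant = 2*14 - (6)^2 = -8
Discriminant = (16)^2 - 4*-8 = 288.0
Eigenvalues: lambda_1 = -0.4853, lambda_2 = 16.4853
The function is not concave.

0


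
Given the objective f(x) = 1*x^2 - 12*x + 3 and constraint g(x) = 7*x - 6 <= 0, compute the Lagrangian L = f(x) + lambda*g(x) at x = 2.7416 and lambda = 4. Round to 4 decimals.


Step 1: Evaluate f(x).
f(2.7416) = 1*2.7416^2 - 12*2.7416 + 3 = -22.3828
Step 2: Evaluate g(x).
g(2.7416) = 7*2.7416 - 6 = 13.1912
Step 3: Compute Lagrangian.
L = -22.3828 + 4*13.1912 = 30.382


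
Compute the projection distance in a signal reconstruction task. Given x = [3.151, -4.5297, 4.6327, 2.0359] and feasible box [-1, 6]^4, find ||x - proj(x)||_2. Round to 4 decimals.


Project each component onto [-1, 6].
clip(3.151) = 3.151, clip(-4.5297) = -1.0, clip(4.6327) = 4.6327, clip(2.0359) = 2.0359
Projection = [3.151, -1.0, 4.6327, 2.0359]
Squared diffs: [0.0, 12.4588, 0.0, 0.0]
Distance = sqrt(12.4588) = 3.5297


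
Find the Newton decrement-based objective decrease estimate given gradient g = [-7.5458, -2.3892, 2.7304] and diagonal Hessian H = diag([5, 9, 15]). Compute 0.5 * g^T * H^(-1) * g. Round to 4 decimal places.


Step 1: H is diagonal, so H^(-1) * g = [-1.5092, -0.2655, 0.182].
Step 2: g^T H^(-1) g = sum_i g_i^2 / H_ii
  = (-7.5458)^2/5 + (-2.3892)^2/9 + (2.7304)^2/15
  = 11.3878 + 0.6343 + 0.497 = 12.5191
Step 3: Objective decrease = 0.5 * g^T H^(-1) g = 6.2595


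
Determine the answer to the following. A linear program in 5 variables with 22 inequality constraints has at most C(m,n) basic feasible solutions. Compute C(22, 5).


Each vertex corresponds to some choice of n active constraints out of m, so the number of vertices is at most C(m, n) = m! / (n!(m-n)!).
m = 22, n = 5
Numerator: 22 * 21 * 20 * 19 * 18
Denominator: 5! = 120
C(22, 5) = 26334


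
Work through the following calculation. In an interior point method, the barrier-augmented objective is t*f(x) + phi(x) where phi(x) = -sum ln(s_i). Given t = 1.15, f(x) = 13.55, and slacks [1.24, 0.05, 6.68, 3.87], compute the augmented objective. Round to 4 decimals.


Step 1: Compute log-barrier.
ln values: [0.2151, -2.9957, 1.8991, 1.3533]
phi = -(0.2151 - 2.9957 + 1.8991 + 1.3533) = -0.4718
Step 2: Compute augmented objective.
t*f(x) = 1.15*13.55 = 15.5825
Total = 15.5825 - 0.4718 = 15.1107


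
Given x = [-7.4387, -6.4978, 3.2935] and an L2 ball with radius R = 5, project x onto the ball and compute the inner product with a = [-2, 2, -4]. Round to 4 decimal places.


Step 1: Compute ||x|| (intermediates to 6 decimals).
||x|| = sqrt((-7.4387)^2 + (-6.4978)^2 + 3.2935^2) = 10.411667
Step 2: Project.
Since ||x|| > R, scale = R/||x|| = 5/10.411667 = 0.48023, proj(x) = scale * x
proj(x) = [-3.572287, -3.120438, 1.581638]
Step 3: Dot product.
a^T * proj(x) = -2*(-3.572287) + 2*(-3.120438) - 4*1.581638 = -5.4229


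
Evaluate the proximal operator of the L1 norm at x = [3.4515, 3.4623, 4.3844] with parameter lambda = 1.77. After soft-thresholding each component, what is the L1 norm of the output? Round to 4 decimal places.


Soft-thresholding with lambda = 1.77:
prox(3.4515) = sign(3.4515)*max(|3.4515| - 1.77, 0) = 1.6815
prox(3.4623) = sign(3.4623)*max(|3.4623| - 1.77, 0) = 1.6923
prox(4.3844) = sign(4.3844)*max(|4.3844| - 1.77, 0) = 2.6144
prox(x) = [1.6815, 1.6923, 2.6144]
||prox(x)||_1 = 1.6815 + 1.6923 + 2.6144 = 5.9882


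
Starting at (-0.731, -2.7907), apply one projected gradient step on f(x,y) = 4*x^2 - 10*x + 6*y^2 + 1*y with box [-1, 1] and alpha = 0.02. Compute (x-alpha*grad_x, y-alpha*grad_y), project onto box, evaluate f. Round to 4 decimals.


Step 1: Compute gradient at (-0.731, -2.7907).
grad_x = 2*4*-0.731 - 10 = -15.848
grad_y = 2*6*-2.7907 + 1 = -32.4884
Step 2: Gradient step.
x_raw = -0.731 - 0.02*-15.848 = -0.414
y_raw = -2.7907 - 0.02*-32.4884 = -2.1409
Step 3: Project onto [-1, 1].
x_proj = clip(-0.414) = -0.414
y_proj = clip(-2.1409) = -1.0
Step 4: Evaluate f.
f(-0.414, -1.0) = 9.8261


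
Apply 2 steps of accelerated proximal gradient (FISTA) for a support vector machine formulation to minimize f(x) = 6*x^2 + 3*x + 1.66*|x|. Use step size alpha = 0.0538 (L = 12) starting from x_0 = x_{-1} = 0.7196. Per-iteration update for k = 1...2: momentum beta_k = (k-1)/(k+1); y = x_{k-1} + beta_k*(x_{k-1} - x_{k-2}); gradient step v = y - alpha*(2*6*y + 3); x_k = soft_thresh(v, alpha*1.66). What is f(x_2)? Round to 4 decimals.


FISTA on f(x) = 6*x^2 + 3*x + 1.66*|x|
L = 12, alpha = 0.0538
Iteration 1: beta = 0.0, y = 0.7196 + 0.0*(0.7196 - 0.7196) = 0.7196
  grad(y) = 11.6352, v = y - alpha*grad = 0.0936
  prox(v) = soft_thresh(0.0936, 0.0893) = 0.0043
Iteration 2: beta = 0.3333, y = 0.0043 + 0.3333*(0.0043 - 0.7196) = -0.2341
  grad(y) = 0.1907, v = y - alpha*grad = -0.2444
  prox(v) = soft_thresh(-0.2444, 0.0893) = -0.1551
f(x_2) = 6*(-0.1551)^2 + 3*(-0.1551) + 1.66*|-0.1551| = -0.0635


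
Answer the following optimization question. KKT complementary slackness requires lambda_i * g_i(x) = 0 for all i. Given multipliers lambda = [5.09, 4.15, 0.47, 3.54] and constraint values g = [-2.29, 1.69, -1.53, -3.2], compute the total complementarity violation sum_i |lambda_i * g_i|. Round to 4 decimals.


KKT complementary slackness check:
lambda_1 * g_1 = 5.09 * -2.29 = -11.6561
lambda_2 * g_2 = 4.15 * 1.69 = 7.0135
lambda_3 * g_3 = 0.47 * -1.53 = -0.7191
lambda_4 * g_4 = 3.54 * -3.2 = -11.328
Total violation = 11.6561 + 7.0135 + 0.7191 + 11.328 = 30.7167


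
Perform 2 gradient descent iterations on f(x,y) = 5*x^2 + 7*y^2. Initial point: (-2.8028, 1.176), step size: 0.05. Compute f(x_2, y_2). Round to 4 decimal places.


Gradient descent on f(x,y) = 5*x^2 + 7*y^2.
Starting point: (-2.8028, 1.176), alpha = 0.05
Step 1: grad_x = 2*5*-2.8028 = -28.028, grad_y = 2*7*1.176 = 16.464
  x_1 = -2.8028 - 0.05*-28.028 = -1.4014
  y_1 = 1.176 - 0.05*16.464 = 0.3528
Step 2: grad_x = 2*5*-1.4014 = -14.014, grad_y = 2*7*0.3528 = 4.9392
  x_2 = -1.4014 - 0.05*-14.014 = -0.7007
  y_2 = 0.3528 - 0.05*4.9392 = 0.1058
f(-0.7007, 0.1058) = 5*(-0.7007)^2 + 7*0.1058^2 = 2.5333


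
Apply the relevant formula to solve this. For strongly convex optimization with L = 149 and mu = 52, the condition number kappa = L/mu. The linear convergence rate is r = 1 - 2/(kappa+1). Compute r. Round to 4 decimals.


Step 1: Compute the condition number.
kappa = L/mu = 149/52 = 2.8654
Step 2: Compute the convergence rate.
r = 1 - 2/(kappa + 1) = 1 - 2*mu/(L + mu) = (L - mu)/(L + mu) = 97/201 = 0.4826


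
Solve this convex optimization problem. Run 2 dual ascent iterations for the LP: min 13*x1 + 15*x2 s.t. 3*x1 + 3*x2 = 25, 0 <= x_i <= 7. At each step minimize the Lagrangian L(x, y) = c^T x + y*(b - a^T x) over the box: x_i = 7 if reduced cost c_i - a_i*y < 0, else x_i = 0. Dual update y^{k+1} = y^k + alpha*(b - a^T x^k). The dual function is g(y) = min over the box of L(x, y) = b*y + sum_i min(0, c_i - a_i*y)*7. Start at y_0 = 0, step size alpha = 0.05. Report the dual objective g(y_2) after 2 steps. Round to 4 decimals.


Dual ascent for LP: min 13*x1 + 15*x2, 3*x1 + 3*x2 = 25, 0 <= x_i <= 7
Step 1: y^k = 0.0, reduced costs: (13.0, 15.0)
  x^k = (0.0, 0.0), subgradient = b - a^T x = 25.0
  y^{k+1} = 0.0 + 0.05*25.0 = 1.25
Step 2: y^k = 1.25, reduced costs: (9.25, 11.25)
  x^k = (0.0, 0.0), subgradient = b - a^T x = 25.0
  y^{k+1} = 1.25 + 0.05*25.0 = 2.5
Dual objective at y_2 = 2.5: reduced costs (5.5, 7.5), box minimizer x = (0.0, 0.0)
g(y_2) = b*y + (c1 - a1*y)*x1 + (c2 - a2*y)*x2 = 25*2.5 + 5.5*0.0 + 7.5*0.0 = 62.5 + 0.0 + 0.0 = 62.5


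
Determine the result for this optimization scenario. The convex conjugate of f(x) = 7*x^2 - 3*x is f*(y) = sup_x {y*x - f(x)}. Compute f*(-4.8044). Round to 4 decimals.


f*(y) = sup_x {y*x - a*x^2 - b*x} = sup_x {(y-b)*x - a*x^2}
FOC: (y - b) - 2a*x = 0 => x* = (y - b)/(2a)
x* = (-4.8044 + 3)/(2*7) = -0.1289
f*(-4.8044) = (y-b)^2/(4a) = (-4.8044 + 3)^2/(4*7)
= 3.2559/28 = 0.1163


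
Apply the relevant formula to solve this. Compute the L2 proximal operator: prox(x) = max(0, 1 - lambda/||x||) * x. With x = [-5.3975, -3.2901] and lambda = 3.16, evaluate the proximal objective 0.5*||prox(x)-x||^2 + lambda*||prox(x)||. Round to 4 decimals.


Step 1: Compute ||x||.
||x|| = 6.3212
Step 2: Compute scaling factor.
scale = max(0, 1 - 3.16/6.3212) = 0.5001
Step 3: prox(x) = [-2.6993, -1.6454]
||prox(x)|| = 3.1612
Step 4: Proximal objective.
0.5*||prox-x||^2 = 4.9928
lambda*||prox|| = 9.9894
Total = 14.9822


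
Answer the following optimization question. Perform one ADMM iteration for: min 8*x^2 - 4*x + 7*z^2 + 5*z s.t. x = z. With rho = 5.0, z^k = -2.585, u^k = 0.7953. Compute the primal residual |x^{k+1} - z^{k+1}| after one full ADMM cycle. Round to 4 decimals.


ADMM iteration with rho = 5.0, z^k = -2.585, u^k = 0.7953
Step 1: x-update.
Minimize 8*x^2 - 4*x + (5.0/2)*(x + 2.585 + 0.7953)^2
FOC: (2*8 + 5.0)*x = 4 + 5.0*(-2.585 - 0.7953)
x^{k+1} = -0.6144
Step 2: z-update.
Minimize 7*z^2 + 5*z + (5.0/2)*(-0.6144 - z + 0.7953)^2
FOC: (2*7 + 5.0)*z = -5 + 5.0*(-0.6144 + 0.7953)
z^{k+1} = -0.2155
Step 3: u-update.
u^{k+1} = 0.7953 - 0.6144 + 0.2155 = 0.3965
Step 4: Primal residual = |-0.6144 + 0.2155| = 0.3988


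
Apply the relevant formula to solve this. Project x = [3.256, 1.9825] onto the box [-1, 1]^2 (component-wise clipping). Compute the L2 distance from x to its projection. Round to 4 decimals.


Project each component onto [-1, 1].
clip(3.256) = 1.0, clip(1.9825) = 1.0
Projection = [1.0, 1.0]
Squared diffs: [5.0895, 0.9653]
Distance = sqrt(6.0548) = 2.4607


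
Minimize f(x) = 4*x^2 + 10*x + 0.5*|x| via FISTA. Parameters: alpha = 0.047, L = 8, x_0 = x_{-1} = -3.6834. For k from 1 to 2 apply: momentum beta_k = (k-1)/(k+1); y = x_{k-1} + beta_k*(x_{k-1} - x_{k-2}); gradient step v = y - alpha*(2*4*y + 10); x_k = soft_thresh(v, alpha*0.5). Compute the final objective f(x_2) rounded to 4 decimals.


FISTA on f(x) = 4*x^2 + 10*x + 0.5*|x|
L = 8, alpha = 0.047
Iteration 1: beta = 0.0, y = -3.6834 + 0.0*(-3.6834 + 3.6834) = -3.6834
  grad(y) = -19.4672, v = y - alpha*grad = -2.7684
  prox(v) = soft_thresh(-2.7684, 0.0235) = -2.7449
Iteration 2: beta = 0.3333, y = -2.7449 + 0.3333*(-2.7449 + 3.6834) = -2.4321
  grad(y) = -9.457, v = y - alpha*grad = -1.9876
  prox(v) = soft_thresh(-1.9876, 0.0235) = -1.9641
f(x_2) = 4*(-1.9641)^2 + 10*(-1.9641) + 0.5*|-1.9641| = -3.2279


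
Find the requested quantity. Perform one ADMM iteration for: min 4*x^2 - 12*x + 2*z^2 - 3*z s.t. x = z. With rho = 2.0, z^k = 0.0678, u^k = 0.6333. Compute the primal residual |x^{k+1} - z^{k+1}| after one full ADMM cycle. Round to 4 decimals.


ADMM iteration with rho = 2.0, z^k = 0.0678, u^k = 0.6333
Step 1: x-update.
Minimize 4*x^2 - 12*x + (2.0/2)*(x - 0.0678 + 0.6333)^2
FOC: (2*4 + 2.0)*x = 12 + 2.0*(0.0678 - 0.6333)
x^{k+1} = 1.0869
Step 2: z-update.
Minimize 2*z^2 - 3*z + (2.0/2)*(1.0869 - z + 0.6333)^2
FOC: (2*2 + 2.0)*z = 3 + 2.0*(1.0869 + 0.6333)
z^{k+1} = 1.0734
Step 3: u-update.
u^{k+1} = 0.6333 + 1.0869 - 1.0734 = 0.6468
Step 4: Primal residual = |1.0869 - 1.0734| = 0.0135


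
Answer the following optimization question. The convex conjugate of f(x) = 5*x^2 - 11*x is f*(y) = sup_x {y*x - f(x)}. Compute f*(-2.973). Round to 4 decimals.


f*(y) = sup_x {y*x - a*x^2 - b*x} = sup_x {(y-b)*x - a*x^2}
FOC: (y - b) - 2a*x = 0 => x* = (y - b)/(2a)
x* = (-2.973 + 11)/(2*5) = 0.8027
f*(-2.973) = (y-b)^2/(4a) = (-2.973 + 11)^2/(4*5)
= 64.4327/20 = 3.2216


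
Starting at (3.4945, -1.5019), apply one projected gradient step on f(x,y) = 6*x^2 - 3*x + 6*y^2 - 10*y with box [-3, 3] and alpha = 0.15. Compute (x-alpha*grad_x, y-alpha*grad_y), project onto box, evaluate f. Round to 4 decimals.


Step 1: Compute gradient at (3.4945, -1.5019).
grad_x = 2*6*3.4945 - 3 = 38.934
grad_y = 2*6*-1.5019 - 10 = -28.0228
Step 2: Gradient step.
x_raw = 3.4945 - 0.15*38.934 = -2.3456
y_raw = -1.5019 - 0.15*-28.0228 = 2.7015
Step 3: Project onto [-3, 3].
x_proj = clip(-2.3456) = -2.3456
y_proj = clip(2.7015) = 2.7015
Step 4: Evaluate f.
f(-2.3456, 2.7015) = 56.8219


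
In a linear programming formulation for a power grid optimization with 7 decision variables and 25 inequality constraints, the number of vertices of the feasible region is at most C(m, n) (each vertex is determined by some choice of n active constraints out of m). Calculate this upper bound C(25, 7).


Each vertex corresponds to some choice of n active constraints out of m, so the number of vertices is at most C(m, n) = m! / (n!(m-n)!).
m = 25, n = 7
Numerator: 25 * 24 * 23 * 22 * 21 * 20 * 19
Denominator: 7! = 5040
C(25, 7) = 480700


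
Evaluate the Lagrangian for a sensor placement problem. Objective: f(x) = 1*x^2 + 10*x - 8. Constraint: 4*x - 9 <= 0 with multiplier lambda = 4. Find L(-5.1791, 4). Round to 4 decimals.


Step 1: Evaluate f(x).
f(-5.1791) = 1*(-5.1791)^2 + 10*(-5.1791) - 8 = -32.9679
Step 2: Evaluate g(x).
g(-5.1791) = 4*-5.1791 - 9 = -29.7164
Step 3: Compute Lagrangian.
L = -32.9679 + 4*-29.7164 = -151.8335


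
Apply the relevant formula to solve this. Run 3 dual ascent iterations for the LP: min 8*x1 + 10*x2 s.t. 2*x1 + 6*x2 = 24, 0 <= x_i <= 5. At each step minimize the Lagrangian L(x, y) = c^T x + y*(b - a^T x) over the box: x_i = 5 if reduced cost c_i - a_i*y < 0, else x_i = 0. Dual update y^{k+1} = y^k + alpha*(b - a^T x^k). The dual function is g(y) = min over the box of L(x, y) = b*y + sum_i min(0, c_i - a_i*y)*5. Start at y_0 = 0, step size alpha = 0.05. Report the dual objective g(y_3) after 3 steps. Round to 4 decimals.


Dual ascent for LP: min 8*x1 + 10*x2, 2*x1 + 6*x2 = 24, 0 <= x_i <= 5
Step 1: y^k = 0.0, reduced costs: (8.0, 10.0)
  x^k = (0.0, 0.0), subgradient = b - a^T x = 24.0
  y^{k+1} = 0.0 + 0.05*24.0 = 1.2
Step 2: y^k = 1.2, reduced costs: (5.6, 2.8)
  x^k = (0.0, 0.0), subgradient = b - a^T x = 24.0
  y^{k+1} = 1.2 + 0.05*24.0 = 2.4
Step 3: y^k = 2.4, reduced costs: (3.2, -4.4)
  x^k = (0.0, 5.0), subgradient = b - a^T x = -6.0
  y^{k+1} = 2.4 + 0.05*-6.0 = 2.1
Dual objective at y_3 = 2.1: reduced costs (3.8, -2.6), box minimizer x = (0.0, 5.0)
g(y_3) = b*y + (c1 - a1*y)*x1 + (c2 - a2*y)*x2 = 24*2.1 + 3.8*0.0 + (-2.6)*5.0 = 50.4 + 0.0 - 13.0 = 37.4


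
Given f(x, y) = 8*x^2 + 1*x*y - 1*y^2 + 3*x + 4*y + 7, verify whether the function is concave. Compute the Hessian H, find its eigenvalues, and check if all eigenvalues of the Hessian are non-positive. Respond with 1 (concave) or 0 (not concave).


The Hessian of f(x,y) = 8*x^2 + 1*x*y - 1*y^2 + 3*x + 4*y + 7 is:
H = [[16, 1], [1, -2]]
Trace = 16 - 2 = 14
Determinant = 16*-2 - (1)^2 = -33
Discriminant = (14)^2 - 4*-33 = 328.0
Eigenvalues: lambda_1 = -2.0554, lambda_2 = 16.0554
The function is not concave.

0


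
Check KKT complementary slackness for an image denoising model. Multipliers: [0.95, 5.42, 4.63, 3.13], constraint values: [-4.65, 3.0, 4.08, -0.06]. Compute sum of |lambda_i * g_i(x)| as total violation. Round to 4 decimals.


KKT complementary slackness check:
lambda_1 * g_1 = 0.95 * -4.65 = -4.4175
lambda_2 * g_2 = 5.42 * 3.0 = 16.26
lambda_3 * g_3 = 4.63 * 4.08 = 18.8904
lambda_4 * g_4 = 3.13 * -0.06 = -0.1878
Total violation = 4.4175 + 16.26 + 18.8904 + 0.1878 = 39.7557


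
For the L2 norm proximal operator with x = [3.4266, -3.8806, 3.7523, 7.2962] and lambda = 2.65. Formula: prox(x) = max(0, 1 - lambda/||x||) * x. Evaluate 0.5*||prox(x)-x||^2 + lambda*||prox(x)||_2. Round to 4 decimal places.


Step 1: Compute ||x||.
||x|| = 9.7013
Step 2: Compute scaling factor.
scale = max(0, 1 - 2.65/9.7013) = 0.7268
Step 3: prox(x) = [2.4906, -2.8206, 2.7273, 5.3032]
||prox(x)|| = 7.0513
Step 4: Proximal objective.
0.5*||prox-x||^2 = 3.5113
lambda*||prox|| = 18.6859
Total = 22.1972


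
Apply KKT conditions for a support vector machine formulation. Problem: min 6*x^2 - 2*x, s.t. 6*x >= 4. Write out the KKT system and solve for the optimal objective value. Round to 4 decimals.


Step 1: Try lambda = 0 (constraint inactive).
x_unc = 2/(2*6) = 0.1667
Check: 6*0.1667 = 1.0002 < 4 -- violated!
Step 2: Constraint must be active: 6*x = 4
x* = 4/6 = 2/3 = 0.6667 (rounded; the exact value 2/3 is used below)
lambda = (2*6*(2/3) - 2)/6 = 1.0
Step 3: Compute optimal value.
f(x*) = 6*(2/3)^2 - 2*(2/3) = 1.3333


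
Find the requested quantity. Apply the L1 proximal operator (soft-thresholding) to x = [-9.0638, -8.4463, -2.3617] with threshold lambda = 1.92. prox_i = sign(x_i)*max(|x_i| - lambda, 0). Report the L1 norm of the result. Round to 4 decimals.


Soft-thresholding with lambda = 1.92:
prox(-9.0638) = sign(-9.0638)*max(|-9.0638| - 1.92, 0) = -7.1438
prox(-8.4463) = sign(-8.4463)*max(|-8.4463| - 1.92, 0) = -6.5263
prox(-2.3617) = sign(-2.3617)*max(|-2.3617| - 1.92, 0) = -0.4417
prox(x) = [-7.1438, -6.5263, -0.4417]
||prox(x)||_1 = 7.1438 + 6.5263 + 0.4417 = 14.1118


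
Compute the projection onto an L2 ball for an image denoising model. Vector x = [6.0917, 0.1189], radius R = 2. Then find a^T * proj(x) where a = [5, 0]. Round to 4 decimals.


Step 1: Compute ||x|| (intermediates to 6 decimals).
||x|| = sqrt(6.0917^2 + 0.1189^2) = 6.09286
Step 2: Project.
Since ||x|| > R, scale = R/||x|| = 2/6.09286 = 0.328253, proj(x) = scale * x
proj(x) = [1.999619, 0.039029]
Step 3: Dot product.
a^T * proj(x) = 5*1.999619 + 0*0.039029 = 9.9981


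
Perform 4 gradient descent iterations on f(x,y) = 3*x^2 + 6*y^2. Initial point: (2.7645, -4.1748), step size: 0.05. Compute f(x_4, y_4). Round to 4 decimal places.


Gradient descent on f(x,y) = 3*x^2 + 6*y^2.
Starting point: (2.7645, -4.1748), alpha = 0.05
Step 1: grad_x = 2*3*2.7645 = 16.587, grad_y = 2*6*-4.1748 = -50.0976
  x_1 = 2.7645 - 0.05*16.587 = 1.9352
  y_1 = -4.1748 - 0.05*-50.0976 = -1.6699
Step 2: grad_x = 2*3*1.9352 = 11.6109, grad_y = 2*6*-1.6699 = -20.039
  x_2 = 1.9352 - 0.05*11.6109 = 1.3546
  y_2 = -1.6699 - 0.05*-20.039 = -0.668
Step 3: grad_x = 2*3*1.3546 = 8.1276, grad_y = 2*6*-0.668 = -8.0156
  x_3 = 1.3546 - 0.05*8.1276 = 0.9482
  y_3 = -0.668 - 0.05*-8.0156 = -0.2672
Step 4: grad_x = 2*3*0.9482 = 5.6893, grad_y = 2*6*-0.2672 = -3.2062
  x_4 = 0.9482 - 0.05*5.6893 = 0.6638
  y_4 = -0.2672 - 0.05*-3.2062 = -0.1069
f(0.6638, -0.1069) = 3*0.6638^2 + 6*(-0.1069)^2 = 1.3903


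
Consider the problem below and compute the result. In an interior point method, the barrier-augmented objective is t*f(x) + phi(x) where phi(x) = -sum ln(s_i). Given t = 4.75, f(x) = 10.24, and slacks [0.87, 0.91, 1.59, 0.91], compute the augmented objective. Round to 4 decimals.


Step 1: Compute log-barrier.
ln values: [-0.1393, -0.0943, 0.4637, -0.0943]
phi = -(-0.1393 - 0.0943 + 0.4637 - 0.0943) = -0.1359
Step 2: Compute augmented objective.
t*f(x) = 4.75*10.24 = 48.64
Total = 48.64 - 0.1359 = 48.5041


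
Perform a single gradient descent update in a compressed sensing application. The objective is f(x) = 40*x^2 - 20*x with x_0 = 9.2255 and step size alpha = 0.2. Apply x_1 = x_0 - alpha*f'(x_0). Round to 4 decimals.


We compute the gradient at x_0 and apply the update.
f'(x) = 80*x - 20
f'(9.2255) = 80*9.2255 - 20 = 718.04
x_1 = 9.2255 - 0.2*718.04 = -134.3825


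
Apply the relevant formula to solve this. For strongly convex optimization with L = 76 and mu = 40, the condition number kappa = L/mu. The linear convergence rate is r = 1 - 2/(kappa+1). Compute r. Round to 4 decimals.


Step 1: Compute the condition number.
kappa = L/mu = 76/40 = 1.9
Step 2: Compute the convergence rate.
r = 1 - 2/(kappa + 1) = 1 - 2*mu/(L + mu) = (L - mu)/(L + mu) = 36/116 = 0.3103


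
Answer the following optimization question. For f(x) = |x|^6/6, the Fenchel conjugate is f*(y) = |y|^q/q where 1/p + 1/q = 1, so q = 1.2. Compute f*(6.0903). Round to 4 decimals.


The conjugate exponent q satisfies 1/p + 1/q = 1.
p = 6, so q = 6/(6 - 1) = 1.2
|y|^q = 6.0903^1.2 = 8.7411
f*(6.0903) = 8.7411 / 1.2 = 7.2843


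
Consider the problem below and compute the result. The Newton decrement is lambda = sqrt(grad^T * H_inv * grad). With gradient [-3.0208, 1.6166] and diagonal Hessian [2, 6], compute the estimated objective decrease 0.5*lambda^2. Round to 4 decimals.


Step 1: H is diagonal, so H^(-1) * g = [-1.5104, 0.2694].
Step 2: g^T H^(-1) g = sum_i g_i^2 / H_ii
  = (-3.0208)^2/2 + (1.6166)^2/6
  = 4.5626 + 0.4356 = 4.9982
Step 3: Objective decrease = 0.5 * g^T H^(-1) g = 2.4991


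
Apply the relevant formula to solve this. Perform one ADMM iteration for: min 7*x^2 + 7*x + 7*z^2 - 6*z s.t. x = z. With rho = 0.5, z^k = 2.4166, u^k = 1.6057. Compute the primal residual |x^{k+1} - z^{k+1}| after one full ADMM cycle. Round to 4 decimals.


ADMM iteration with rho = 0.5, z^k = 2.4166, u^k = 1.6057
Step 1: x-update.
Minimize 7*x^2 + 7*x + (0.5/2)*(x - 2.4166 + 1.6057)^2
FOC: (2*7 + 0.5)*x = -7 + 0.5*(2.4166 - 1.6057)
x^{k+1} = -0.4548
Step 2: z-update.
Minimize 7*z^2 - 6*z + (0.5/2)*(-0.4548 - z + 1.6057)^2
FOC: (2*7 + 0.5)*z = 6 + 0.5*(-0.4548 + 1.6057)
z^{k+1} = 0.4535
Step 3: u-update.
u^{k+1} = 1.6057 - 0.4548 - 0.4535 = 0.6974
Step 4: Primal residual = |-0.4548 - 0.4535| = 0.9083


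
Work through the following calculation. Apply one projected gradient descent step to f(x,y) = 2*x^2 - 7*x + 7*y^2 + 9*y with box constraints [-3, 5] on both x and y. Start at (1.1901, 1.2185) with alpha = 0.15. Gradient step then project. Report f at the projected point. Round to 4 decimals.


Step 1: Compute gradient at (1.1901, 1.2185).
grad_x = 2*2*1.1901 - 7 = -2.2396
grad_y = 2*7*1.2185 + 9 = 26.059
Step 2: Gradient step.
x_raw = 1.1901 - 0.15*-2.2396 = 1.526
y_raw = 1.2185 - 0.15*26.059 = -2.6904
Step 3: Project onto [-3, 5].
x_proj = clip(1.526) = 1.526
y_proj = clip(-2.6904) = -2.6904
Step 4: Evaluate f.
f(1.526, -2.6904) = 20.428


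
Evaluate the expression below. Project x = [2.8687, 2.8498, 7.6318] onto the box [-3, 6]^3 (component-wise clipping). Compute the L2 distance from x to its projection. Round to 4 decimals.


Project each component onto [-3, 6].
clip(2.8687) = 2.8687, clip(2.8498) = 2.8498, clip(7.6318) = 6.0
Projection = [2.8687, 2.8498, 6.0]
Squared diffs: [0.0, 0.0, 2.6628]
Distance = sqrt(2.6628) = 1.6318


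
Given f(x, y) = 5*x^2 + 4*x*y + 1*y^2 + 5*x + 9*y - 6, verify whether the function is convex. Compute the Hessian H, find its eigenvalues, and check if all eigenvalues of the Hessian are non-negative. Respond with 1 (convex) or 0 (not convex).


The Hessian of f(x,y) = 5*x^2 + 4*x*y + 1*y^2 + 5*x + 9*y - 6 is:
H = [[10, 4], [4, 2]]
Trace = 10 + 2 = 12
Determinant = 10*2 - (4)^2 = 4
Discriminant = (12)^2 - 4*4 = 128.0
Eigenvalues: lambda_1 = 0.3431, lambda_2 = 11.6569
The function is convex.

1


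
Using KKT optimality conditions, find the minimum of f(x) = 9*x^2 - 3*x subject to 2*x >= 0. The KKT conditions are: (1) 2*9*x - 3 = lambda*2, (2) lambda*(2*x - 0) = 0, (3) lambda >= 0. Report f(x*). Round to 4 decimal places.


Step 1: Try lambda = 0 (constraint inactive).
Stationarity: 2*9*x - 3 = 0
x* = 3/(2*9) = 1/6 = 0.1667 (rounded; the exact value 1/6 is used below)
Check constraint: 2*0.1667 = 0.3334 >= 0 -- satisfied.
Step 2: Compute optimal value.
f(x*) = 9*(1/6)^2 - 3*(1/6) = -0.25


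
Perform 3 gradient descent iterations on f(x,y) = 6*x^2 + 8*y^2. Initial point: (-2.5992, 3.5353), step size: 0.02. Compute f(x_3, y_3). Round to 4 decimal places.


Gradient descent on f(x,y) = 6*x^2 + 8*y^2.
Starting point: (-2.5992, 3.5353), alpha = 0.02
Step 1: grad_x = 2*6*-2.5992 = -31.1904, grad_y = 2*8*3.5353 = 56.5648
  x_1 = -2.5992 - 0.02*-31.1904 = -1.9754
  y_1 = 3.5353 - 0.02*56.5648 = 2.404
Step 2: grad_x = 2*6*-1.9754 = -23.7047, grad_y = 2*8*2.404 = 38.4641
  x_2 = -1.9754 - 0.02*-23.7047 = -1.5013
  y_2 = 2.404 - 0.02*38.4641 = 1.6347
Step 3: grad_x = 2*6*-1.5013 = -18.0156, grad_y = 2*8*1.6347 = 26.1556
  x_3 = -1.5013 - 0.02*-18.0156 = -1.141
  y_3 = 1.6347 - 0.02*26.1556 = 1.1116
f(-1.141, 1.1116) = 6*(-1.141)^2 + 8*1.1116^2 = 17.6965


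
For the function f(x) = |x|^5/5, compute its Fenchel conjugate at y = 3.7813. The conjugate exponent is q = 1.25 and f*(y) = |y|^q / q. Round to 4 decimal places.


The conjugate exponent q satisfies 1/p + 1/q = 1.
p = 5, so q = 5/(5 - 1) = 1.25
|y|^q = 3.7813^1.25 = 5.2729
f*(3.7813) = 5.2729 / 1.25 = 4.2183


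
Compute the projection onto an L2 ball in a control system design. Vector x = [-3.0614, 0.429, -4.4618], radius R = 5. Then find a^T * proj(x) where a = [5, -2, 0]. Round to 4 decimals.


Step 1: Compute ||x|| (intermediates to 6 decimals).
||x|| = sqrt((-3.0614)^2 + 0.429^2 + (-4.4618)^2) = 5.428063
Step 2: Project.
Since ||x|| > R, scale = R/||x|| = 5/5.428063 = 0.921139, proj(x) = scale * x
proj(x) = [-2.819975, 0.395169, -4.109938]
Step 3: Dot product.
a^T * proj(x) = 5*(-2.819975) - 2*0.395169 + 0*(-4.109938) = -14.8902


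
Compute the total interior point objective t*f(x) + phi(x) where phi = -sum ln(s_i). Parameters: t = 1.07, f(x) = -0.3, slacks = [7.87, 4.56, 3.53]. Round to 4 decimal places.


Step 1: Compute log-barrier.
ln values: [2.0631, 1.5173, 1.2613]
phi = -(2.0631 + 1.5173 + 1.2613) = -4.8417
Step 2: Compute augmented objective.
t*f(x) = 1.07*-0.3 = -0.321
Total = -0.321 - 4.8417 = -5.1627


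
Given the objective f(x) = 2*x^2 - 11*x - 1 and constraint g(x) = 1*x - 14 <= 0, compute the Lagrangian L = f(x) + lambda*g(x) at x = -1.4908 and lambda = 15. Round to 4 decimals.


Step 1: Evaluate f(x).
f(-1.4908) = 2*(-1.4908)^2 - 11*(-1.4908) - 1 = 19.8438
Step 2: Evaluate g(x).
g(-1.4908) = 1*-1.4908 - 14 = -15.4908
Step 3: Compute Lagrangian.
L = 19.8438 + 15*-15.4908 = -212.5182


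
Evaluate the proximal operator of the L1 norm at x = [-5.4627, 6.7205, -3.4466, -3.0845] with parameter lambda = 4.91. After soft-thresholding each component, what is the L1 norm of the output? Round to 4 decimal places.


Soft-thresholding with lambda = 4.91:
prox(-5.4627) = sign(-5.4627)*max(|-5.4627| - 4.91, 0) = -0.5527
prox(6.7205) = sign(6.7205)*max(|6.7205| - 4.91, 0) = 1.8105
prox(-3.4466) = sign(-3.4466)*max(|-3.4466| - 4.91, 0) = 0.0
prox(-3.0845) = sign(-3.0845)*max(|-3.0845| - 4.91, 0) = 0.0
prox(x) = [-0.5527, 1.8105, 0.0, 0.0]
||prox(x)||_1 = 0.5527 + 1.8105 + 0.0 + 0.0 = 2.3632


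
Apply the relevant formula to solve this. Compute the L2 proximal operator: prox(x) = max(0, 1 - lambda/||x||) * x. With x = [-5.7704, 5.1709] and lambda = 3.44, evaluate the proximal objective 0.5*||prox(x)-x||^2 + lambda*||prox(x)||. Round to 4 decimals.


Step 1: Compute ||x||.
||x|| = 7.7483
Step 2: Compute scaling factor.
scale = max(0, 1 - 3.44/7.7483) = 0.556
Step 3: prox(x) = [-3.2085, 2.8752]
||prox(x)|| = 4.3083
Step 4: Proximal objective.
0.5*||prox-x||^2 = 5.9168
lambda*||prox|| = 14.8206
Total = 20.7373


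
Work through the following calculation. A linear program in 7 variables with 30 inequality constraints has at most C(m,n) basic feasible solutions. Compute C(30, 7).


Each vertex corresponds to some choice of n active constraints out of m, so the number of vertices is at most C(m, n) = m! / (n!(m-n)!).
m = 30, n = 7
Numerator: 30 * 29 * 28 * 27 * 26 * 25 * 24
Denominator: 7! = 5040
C(30, 7) = 2035800


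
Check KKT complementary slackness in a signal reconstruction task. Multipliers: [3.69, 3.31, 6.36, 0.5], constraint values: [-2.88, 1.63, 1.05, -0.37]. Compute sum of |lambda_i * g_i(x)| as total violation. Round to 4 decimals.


KKT complementary slackness check:
lambda_1 * g_1 = 3.69 * -2.88 = -10.6272
lambda_2 * g_2 = 3.31 * 1.63 = 5.3953
lambda_3 * g_3 = 6.36 * 1.05 = 6.678
lambda_4 * g_4 = 0.5 * -0.37 = -0.185
Total violation = 10.6272 + 5.3953 + 6.678 + 0.185 = 22.8855


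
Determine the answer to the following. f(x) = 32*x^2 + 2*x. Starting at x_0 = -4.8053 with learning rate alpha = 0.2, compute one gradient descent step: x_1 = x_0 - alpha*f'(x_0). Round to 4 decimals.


We compute the gradient at x_0 and apply the update.
f'(x) = 64*x + 2
f'(-4.8053) = 64*-4.8053 + 2 = -305.5392
x_1 = -4.8053 - 0.2*-305.5392 = 56.3025


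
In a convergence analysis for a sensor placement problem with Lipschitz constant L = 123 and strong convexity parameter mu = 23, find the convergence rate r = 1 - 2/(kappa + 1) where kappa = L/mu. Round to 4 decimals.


Step 1: Compute the condition number.
kappa = L/mu = 123/23 = 5.3478
Step 2: Compute the convergence rate.
r = 1 - 2/(kappa + 1) = 1 - 2*mu/(L + mu) = (L - mu)/(L + mu) = 100/146 = 0.6849


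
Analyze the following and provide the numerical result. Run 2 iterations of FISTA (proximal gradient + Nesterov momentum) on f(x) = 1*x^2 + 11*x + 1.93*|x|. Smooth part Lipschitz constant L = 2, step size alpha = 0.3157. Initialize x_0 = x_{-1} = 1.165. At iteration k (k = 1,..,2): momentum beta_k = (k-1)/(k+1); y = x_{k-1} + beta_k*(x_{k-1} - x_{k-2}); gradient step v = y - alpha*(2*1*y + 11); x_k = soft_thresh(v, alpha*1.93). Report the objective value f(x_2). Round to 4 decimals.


FISTA on f(x) = 1*x^2 + 11*x + 1.93*|x|
L = 2, alpha = 0.3157
Iteration 1: beta = 0.0, y = 1.165 + 0.0*(1.165 - 1.165) = 1.165
  grad(y) = 13.33, v = y - alpha*grad = -3.0433
  prox(v) = soft_thresh(-3.0433, 0.6093) = -2.434
Iteration 2: beta = 0.3333, y = -2.434 + 0.3333*(-2.434 - 1.165) = -3.6336
  grad(y) = 3.7327, v = y - alpha*grad = -4.8121
  prox(v) = soft_thresh(-4.8121, 0.6093) = -4.2028
f(x_2) = 1*(-4.2028)^2 + 11*(-4.2028) + 1.93*|-4.2028| = -20.4558


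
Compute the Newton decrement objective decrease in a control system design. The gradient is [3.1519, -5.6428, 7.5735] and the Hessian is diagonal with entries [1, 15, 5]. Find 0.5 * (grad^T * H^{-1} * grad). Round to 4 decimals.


Step 1: H is diagonal, so H^(-1) * g = [3.1519, -0.3762, 1.5147].
Step 2: g^T H^(-1) g = sum_i g_i^2 / H_ii
  = (3.1519)^2/1 + (-5.6428)^2/15 + (7.5735)^2/5
  = 9.9345 + 2.1227 + 11.4716 = 23.5288
Step 3: Objective decrease = 0.5 * g^T H^(-1) g = 11.7644


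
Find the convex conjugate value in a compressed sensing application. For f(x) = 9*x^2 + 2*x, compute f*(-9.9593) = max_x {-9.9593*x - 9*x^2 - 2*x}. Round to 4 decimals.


f*(y) = sup_x {y*x - a*x^2 - b*x} = sup_x {(y-b)*x - a*x^2}
FOC: (y - b) - 2a*x = 0 => x* = (y - b)/(2a)
x* = (-9.9593 - 2)/(2*9) = -0.6644
f*(-9.9593) = (y-b)^2/(4a) = (-9.9593 - 2)^2/(4*9)
= 143.0249/36 = 3.9729


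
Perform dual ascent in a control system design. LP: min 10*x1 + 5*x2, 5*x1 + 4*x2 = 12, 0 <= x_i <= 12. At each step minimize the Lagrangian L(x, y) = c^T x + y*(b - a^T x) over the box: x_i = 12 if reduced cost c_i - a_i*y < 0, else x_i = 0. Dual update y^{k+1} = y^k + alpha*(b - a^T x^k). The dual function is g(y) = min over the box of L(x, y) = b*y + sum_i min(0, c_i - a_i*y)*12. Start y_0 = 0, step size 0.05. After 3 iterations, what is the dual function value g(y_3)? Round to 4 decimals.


Dual ascent for LP: min 10*x1 + 5*x2, 5*x1 + 4*x2 = 12, 0 <= x_i <= 12
Step 1: y^k = 0.0, reduced costs: (10.0, 5.0)
  x^k = (0.0, 0.0), subgradient = b - a^T x = 12.0
  y^{k+1} = 0.0 + 0.05*12.0 = 0.6
Step 2: y^k = 0.6, reduced costs: (7.0, 2.6)
  x^k = (0.0, 0.0), subgradient = b - a^T x = 12.0
  y^{k+1} = 0.6 + 0.05*12.0 = 1.2
Step 3: y^k = 1.2, reduced costs: (4.0, 0.2)
  x^k = (0.0, 0.0), subgradient = b - a^T x = 12.0
  y^{k+1} = 1.2 + 0.05*12.0 = 1.8
Dual objective at y_3 = 1.8: reduced costs (1.0, -2.2), box minimizer x = (0.0, 12.0)
g(y_3) = b*y + (c1 - a1*y)*x1 + (c2 - a2*y)*x2 = 12*1.8 + 1.0*0.0 + (-2.2)*12.0 = 21.6 + 0.0 - 26.4 = -4.8


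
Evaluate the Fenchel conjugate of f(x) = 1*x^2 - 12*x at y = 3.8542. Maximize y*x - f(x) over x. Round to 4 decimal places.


f*(y) = sup_x {y*x - a*x^2 - b*x} = sup_x {(y-b)*x - a*x^2}
FOC: (y - b) - 2a*x = 0 => x* = (y - b)/(2a)
x* = (3.8542 + 12)/(2*1) = 7.9271
f*(3.8542) = (y-b)^2/(4a) = (3.8542 + 12)^2/(4*1)
= 251.3557/4 = 62.8389


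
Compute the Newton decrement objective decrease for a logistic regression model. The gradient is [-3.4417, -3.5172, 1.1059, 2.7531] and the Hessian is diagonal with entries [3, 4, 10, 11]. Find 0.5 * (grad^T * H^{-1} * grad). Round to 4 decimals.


Step 1: H is diagonal, so H^(-1) * g = [-1.1472, -0.8793, 0.1106, 0.2503].
Step 2: g^T H^(-1) g = sum_i g_i^2 / H_ii
  = (-3.4417)^2/3 + (-3.5172)^2/4 + (1.1059)^2/10 + (2.7531)^2/11
  = 3.9484 + 3.0927 + 0.1223 + 0.6891 = 7.8525
Step 3: Objective decrease = 0.5 * g^T H^(-1) g = 3.9262


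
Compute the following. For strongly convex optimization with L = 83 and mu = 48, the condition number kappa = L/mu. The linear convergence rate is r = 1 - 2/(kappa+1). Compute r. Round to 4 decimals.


Step 1: Compute the condition number.
kappa = L/mu = 83/48 = 1.7292
Step 2: Compute the convergence rate.
r = 1 - 2/(kappa + 1) = 1 - 2*mu/(L + mu) = (L - mu)/(L + mu) = 35/131 = 0.2672


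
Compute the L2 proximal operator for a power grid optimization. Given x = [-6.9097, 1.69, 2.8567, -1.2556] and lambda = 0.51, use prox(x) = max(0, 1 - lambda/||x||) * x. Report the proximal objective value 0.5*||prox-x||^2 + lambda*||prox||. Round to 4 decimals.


Step 1: Compute ||x||.
||x|| = 7.7677
Step 2: Compute scaling factor.
scale = max(0, 1 - 0.51/7.7677) = 0.9343
Step 3: prox(x) = [-6.456, 1.579, 2.6691, -1.1732]
||prox(x)|| = 7.2577
Step 4: Proximal objective.
0.5*||prox-x||^2 = 0.1301
lambda*||prox|| = 3.7014
Total = 3.8315


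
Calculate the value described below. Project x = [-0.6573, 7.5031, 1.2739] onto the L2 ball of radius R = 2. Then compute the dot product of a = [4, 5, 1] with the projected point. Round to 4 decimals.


Step 1: Compute ||x|| (intermediates to 6 decimals).
||x|| = sqrt((-0.6573)^2 + 7.5031^2 + 1.2739^2) = 7.638807
Step 2: Project.
Since ||x|| > R, scale = R/||x|| = 2/7.638807 = 0.261821, proj(x) = scale * x
proj(x) = [-0.172095, 1.964469, 0.333534]
Step 3: Dot product.
a^T * proj(x) = 4*(-0.172095) + 5*1.964469 + 1*0.333534 = 9.4675


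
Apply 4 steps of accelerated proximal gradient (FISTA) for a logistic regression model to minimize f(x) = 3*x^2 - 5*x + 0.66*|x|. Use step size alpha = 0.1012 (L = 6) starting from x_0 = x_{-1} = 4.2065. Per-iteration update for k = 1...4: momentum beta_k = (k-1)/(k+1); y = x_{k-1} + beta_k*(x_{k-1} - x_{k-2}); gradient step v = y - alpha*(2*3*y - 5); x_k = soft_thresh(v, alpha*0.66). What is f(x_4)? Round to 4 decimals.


FISTA on f(x) = 3*x^2 - 5*x + 0.66*|x|
L = 6, alpha = 0.1012
Iteration 1: beta = 0.0, y = 4.2065 + 0.0*(4.2065 - 4.2065) = 4.2065
  grad(y) = 20.239, v = y - alpha*grad = 2.1583
  prox(v) = soft_thresh(2.1583, 0.0668) = 2.0915
Iteration 2: beta = 0.3333, y = 2.0915 + 0.3333*(2.0915 - 4.2065) = 1.3865
  grad(y) = 3.3192, v = y - alpha*grad = 1.0506
  prox(v) = soft_thresh(1.0506, 0.0668) = 0.9838
Iteration 3: beta = 0.5, y = 0.9838 + 0.5*(0.9838 - 2.0915) = 0.43
  grad(y) = -2.42, v = y - alpha*grad = 0.6749
  prox(v) = soft_thresh(0.6749, 0.0668) = 0.6081
Iteration 4: beta = 0.6, y = 0.6081 + 0.6*(0.6081 - 0.9838) = 0.3827
  grad(y) = -2.704, v = y - alpha*grad = 0.6563
  prox(v) = soft_thresh(0.6563, 0.0668) = 0.5895
f(x_4) = 3*0.5895^2 - 5*0.5895 + 0.66*|0.5895| = -1.5159


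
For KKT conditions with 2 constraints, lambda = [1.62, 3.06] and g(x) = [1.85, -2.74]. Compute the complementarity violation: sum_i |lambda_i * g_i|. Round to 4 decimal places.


KKT complementary slackness check:
lambda_1 * g_1 = 1.62 * 1.85 = 2.997
lambda_2 * g_2 = 3.06 * -2.74 = -8.3844
Total violation = 2.997 + 8.3844 = 11.3814
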